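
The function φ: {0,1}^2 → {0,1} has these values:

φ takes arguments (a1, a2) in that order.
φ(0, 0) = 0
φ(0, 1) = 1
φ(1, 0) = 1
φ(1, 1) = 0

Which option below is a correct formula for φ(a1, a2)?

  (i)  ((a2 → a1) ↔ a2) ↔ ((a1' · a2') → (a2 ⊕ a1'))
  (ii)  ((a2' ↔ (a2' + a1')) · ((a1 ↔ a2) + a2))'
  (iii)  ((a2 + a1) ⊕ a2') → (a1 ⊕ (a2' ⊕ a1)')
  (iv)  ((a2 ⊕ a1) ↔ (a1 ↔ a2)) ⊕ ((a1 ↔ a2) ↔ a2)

ii

(i) disagrees with φ on (0,1) (formula → 0, table → 1); rule it out.
(iii) disagrees with φ on (1,1) (formula → 1, table → 0); rule it out.
(iv) disagrees with φ on (0,1) (formula → 0, table → 1); rule it out.
That leaves (ii). Evaluating it on every row reproduces the table of φ exactly.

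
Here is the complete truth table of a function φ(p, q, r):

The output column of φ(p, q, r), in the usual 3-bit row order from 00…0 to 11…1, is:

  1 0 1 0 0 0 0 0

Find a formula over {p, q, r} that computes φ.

φ(p, q, r) = ((¬p ∧ ¬q) ∧ ¬r) ∨ ((¬p ∧ q) ∧ ¬r)

The 1-rows are (0,0,0), (0,1,0). Each contributes one minterm — ¬p·¬q·¬r; ¬p·q·¬r — and their disjunction is a sum-of-products form of φ.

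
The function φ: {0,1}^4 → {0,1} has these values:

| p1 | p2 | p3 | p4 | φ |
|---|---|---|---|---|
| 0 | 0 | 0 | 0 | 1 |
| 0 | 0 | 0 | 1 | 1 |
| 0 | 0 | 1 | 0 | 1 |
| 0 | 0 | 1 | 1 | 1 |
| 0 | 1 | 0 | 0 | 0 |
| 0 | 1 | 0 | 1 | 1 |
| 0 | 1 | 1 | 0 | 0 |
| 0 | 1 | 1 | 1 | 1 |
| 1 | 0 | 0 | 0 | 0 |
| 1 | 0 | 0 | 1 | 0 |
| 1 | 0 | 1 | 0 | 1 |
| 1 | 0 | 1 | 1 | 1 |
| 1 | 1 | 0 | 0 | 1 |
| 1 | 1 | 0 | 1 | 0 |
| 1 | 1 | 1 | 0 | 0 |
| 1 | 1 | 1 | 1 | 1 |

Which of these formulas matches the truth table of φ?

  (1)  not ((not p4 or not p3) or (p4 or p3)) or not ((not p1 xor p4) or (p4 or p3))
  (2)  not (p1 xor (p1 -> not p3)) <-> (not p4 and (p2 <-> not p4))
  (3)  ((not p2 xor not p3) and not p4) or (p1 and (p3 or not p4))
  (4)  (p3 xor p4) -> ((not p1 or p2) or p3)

2

(1): at (0,0,0,0) it gives 0, but φ = 1 — eliminated.
(3): at (0,0,0,0) it gives 0, but φ = 1 — eliminated.
(4): at (0,1,0,0) it gives 1, but φ = 0 — eliminated.
(2) is the remaining candidate, and it agrees with φ on all 16 inputs.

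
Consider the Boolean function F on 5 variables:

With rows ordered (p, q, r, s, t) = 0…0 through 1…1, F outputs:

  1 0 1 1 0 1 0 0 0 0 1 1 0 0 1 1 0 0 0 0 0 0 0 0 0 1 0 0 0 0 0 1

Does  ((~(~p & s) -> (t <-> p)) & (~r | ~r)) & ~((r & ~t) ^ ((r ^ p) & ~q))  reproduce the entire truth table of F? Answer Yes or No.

Check the formula against F row by row:
  p=0, q=0, r=0, s=0, t=0: formula gives 1, F = 1 ✓
  p=0, q=0, r=0, s=0, t=1: formula gives 0, F = 0 ✓
  p=0, q=0, r=0, s=1, t=0: formula gives 1, F = 1 ✓
  p=0, q=0, r=0, s=1, t=1: formula gives 1, F = 1 ✓
  …
  p=0, q=0, r=1, s=0, t=1: formula gives 0, but F = 1 ✗
Since they disagree at (0,0,1,0,1), the expression is not a correct formula for F.

No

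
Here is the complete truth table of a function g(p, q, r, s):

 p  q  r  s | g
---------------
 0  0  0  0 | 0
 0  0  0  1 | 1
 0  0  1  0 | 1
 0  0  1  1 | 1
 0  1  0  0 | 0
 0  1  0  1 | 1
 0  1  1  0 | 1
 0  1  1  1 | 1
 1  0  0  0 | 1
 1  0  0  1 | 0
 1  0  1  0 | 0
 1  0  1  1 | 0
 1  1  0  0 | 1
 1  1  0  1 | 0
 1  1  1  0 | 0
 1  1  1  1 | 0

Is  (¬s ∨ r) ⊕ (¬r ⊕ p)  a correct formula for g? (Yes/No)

Test each input against both g and the formula:
  p=0, q=0, r=0, s=0: formula gives 0, g = 0 ✓
  p=0, q=0, r=0, s=1: formula gives 1, g = 1 ✓
  p=0, q=0, r=1, s=0: formula gives 1, g = 1 ✓
  p=0, q=0, r=1, s=1: formula gives 1, g = 1 ✓
  …and likewise for the remaining 12 rows.
Every row agrees, so the formula is equivalent.

Yes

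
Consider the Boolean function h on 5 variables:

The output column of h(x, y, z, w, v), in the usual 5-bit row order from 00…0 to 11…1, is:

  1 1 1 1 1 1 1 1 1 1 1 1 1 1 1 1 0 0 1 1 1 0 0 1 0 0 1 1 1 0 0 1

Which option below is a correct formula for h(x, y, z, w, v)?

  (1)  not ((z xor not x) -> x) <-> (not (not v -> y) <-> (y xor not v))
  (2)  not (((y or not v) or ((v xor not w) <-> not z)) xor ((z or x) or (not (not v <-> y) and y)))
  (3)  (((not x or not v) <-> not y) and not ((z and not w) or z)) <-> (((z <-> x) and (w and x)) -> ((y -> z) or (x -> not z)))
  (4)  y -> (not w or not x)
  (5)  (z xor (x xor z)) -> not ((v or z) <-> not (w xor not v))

(1) fails at (0,0,1,0,0): the formula yields 0, h is 1.
(2) fails at (0,0,0,0,0): the formula yields 0, h is 1.
(3) fails at (0,0,1,0,0): the formula yields 0, h is 1.
(4) fails at (1,0,0,0,0): the formula yields 1, h is 0.
(5) is the remaining candidate, and it agrees with h on all 32 inputs.

5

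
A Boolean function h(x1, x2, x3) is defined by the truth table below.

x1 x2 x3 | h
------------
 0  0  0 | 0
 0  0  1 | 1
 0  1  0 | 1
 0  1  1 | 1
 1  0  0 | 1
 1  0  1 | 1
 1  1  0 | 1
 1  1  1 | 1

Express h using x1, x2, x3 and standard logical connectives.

The output is 1 whenever at least one input is 1 — the OR of all inputs.

h(x1, x2, x3) = (x1 ∨ x2) ∨ x3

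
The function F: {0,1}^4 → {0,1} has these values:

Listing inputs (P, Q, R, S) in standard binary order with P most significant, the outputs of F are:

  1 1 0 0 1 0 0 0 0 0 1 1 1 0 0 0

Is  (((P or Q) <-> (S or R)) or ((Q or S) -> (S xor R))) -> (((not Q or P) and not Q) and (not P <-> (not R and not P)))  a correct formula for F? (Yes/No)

Check the formula against F row by row:
  P=0, Q=0, R=0, S=0: formula gives 1, F = 1 ✓
  P=0, Q=0, R=0, S=1: formula gives 1, F = 1 ✓
  P=0, Q=0, R=1, S=0: formula gives 0, F = 0 ✓
  P=0, Q=0, R=1, S=1: formula gives 1, but F = 0 ✗
A single disagreement suffices: at (0,0,1,1) they differ, so the formula does not compute F.

No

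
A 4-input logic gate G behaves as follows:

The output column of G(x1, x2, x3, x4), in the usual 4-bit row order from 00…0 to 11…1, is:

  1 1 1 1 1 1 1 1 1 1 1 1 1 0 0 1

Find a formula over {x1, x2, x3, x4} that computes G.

The 0-rows are (1,1,0,1), (1,1,1,0). Take each as a conjunction (x1·x2·¬x3·x4, x1·x2·x3·¬x4), form their disjunction, and complement — that gives a formula that is 1 everywhere G is.

G(x1, x2, x3, x4) = ~((((x1 & x2) & ~x3) & x4) | (((x1 & x2) & x3) & ~x4))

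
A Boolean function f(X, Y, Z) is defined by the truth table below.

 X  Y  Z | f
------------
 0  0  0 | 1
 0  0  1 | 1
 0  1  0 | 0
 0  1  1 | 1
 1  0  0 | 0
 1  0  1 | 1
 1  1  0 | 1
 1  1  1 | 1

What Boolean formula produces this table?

The 0-rows are (0,1,0), (1,0,0). Take each as a conjunction (¬X·Y·¬Z, X·¬Y·¬Z), form their disjunction, and complement — that gives a formula that is 1 everywhere f is.

f(X, Y, Z) = ~(((~X & Y) & ~Z) | ((X & ~Y) & ~Z))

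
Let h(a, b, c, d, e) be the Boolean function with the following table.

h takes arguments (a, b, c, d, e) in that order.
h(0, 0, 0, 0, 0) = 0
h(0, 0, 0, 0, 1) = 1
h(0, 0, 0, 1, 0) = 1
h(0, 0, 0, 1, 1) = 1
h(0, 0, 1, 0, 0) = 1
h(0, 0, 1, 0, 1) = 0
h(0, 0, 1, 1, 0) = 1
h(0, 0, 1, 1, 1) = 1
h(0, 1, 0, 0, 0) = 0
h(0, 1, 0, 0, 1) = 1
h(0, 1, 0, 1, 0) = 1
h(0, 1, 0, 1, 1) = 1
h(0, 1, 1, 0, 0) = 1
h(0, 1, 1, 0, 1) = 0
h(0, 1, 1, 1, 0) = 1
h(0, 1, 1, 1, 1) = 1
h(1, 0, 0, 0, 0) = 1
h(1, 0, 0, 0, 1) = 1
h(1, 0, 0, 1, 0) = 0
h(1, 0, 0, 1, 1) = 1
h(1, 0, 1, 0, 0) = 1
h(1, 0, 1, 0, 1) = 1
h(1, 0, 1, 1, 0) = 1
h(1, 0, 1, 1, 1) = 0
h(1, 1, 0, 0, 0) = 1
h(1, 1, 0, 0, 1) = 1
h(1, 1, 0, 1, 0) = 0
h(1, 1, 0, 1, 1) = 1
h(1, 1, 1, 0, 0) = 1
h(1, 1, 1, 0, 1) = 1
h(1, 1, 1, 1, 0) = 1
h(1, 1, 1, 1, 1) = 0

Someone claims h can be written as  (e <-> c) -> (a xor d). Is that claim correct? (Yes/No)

Yes

Evaluate (e <-> c) -> (a xor d) on each row and compare to h:
  a=0, b=0, c=0, d=0, e=0: formula gives 0, h = 0 ✓
  a=0, b=0, c=0, d=0, e=1: formula gives 1, h = 1 ✓
  a=0, b=0, c=0, d=1, e=0: formula gives 1, h = 1 ✓
  a=0, b=0, c=0, d=1, e=1: formula gives 1, h = 1 ✓
  …and likewise for the remaining 28 rows.
Every row agrees, so the formula is equivalent.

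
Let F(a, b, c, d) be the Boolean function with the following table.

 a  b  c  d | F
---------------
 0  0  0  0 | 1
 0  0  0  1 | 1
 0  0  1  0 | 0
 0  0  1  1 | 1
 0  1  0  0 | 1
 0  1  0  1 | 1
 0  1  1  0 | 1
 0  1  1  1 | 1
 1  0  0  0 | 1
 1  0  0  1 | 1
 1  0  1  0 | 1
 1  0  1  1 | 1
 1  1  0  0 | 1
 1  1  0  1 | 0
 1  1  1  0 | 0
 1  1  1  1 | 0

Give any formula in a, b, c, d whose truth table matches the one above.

The 0-rows are (0,0,1,0), (1,1,0,1), (1,1,1,0), (1,1,1,1). Take each as a conjunction (¬a·¬b·c·¬d, a·b·¬c·d, a·b·c·¬d, a·b·c·d), form their disjunction, and complement — that gives a formula that is 1 everywhere F is.

F(a, b, c, d) = ((((((a' · b') · c) · d') + (((a · b) · c') · d)) + (((a · b) · c) · d')) + (((a · b) · c) · d))'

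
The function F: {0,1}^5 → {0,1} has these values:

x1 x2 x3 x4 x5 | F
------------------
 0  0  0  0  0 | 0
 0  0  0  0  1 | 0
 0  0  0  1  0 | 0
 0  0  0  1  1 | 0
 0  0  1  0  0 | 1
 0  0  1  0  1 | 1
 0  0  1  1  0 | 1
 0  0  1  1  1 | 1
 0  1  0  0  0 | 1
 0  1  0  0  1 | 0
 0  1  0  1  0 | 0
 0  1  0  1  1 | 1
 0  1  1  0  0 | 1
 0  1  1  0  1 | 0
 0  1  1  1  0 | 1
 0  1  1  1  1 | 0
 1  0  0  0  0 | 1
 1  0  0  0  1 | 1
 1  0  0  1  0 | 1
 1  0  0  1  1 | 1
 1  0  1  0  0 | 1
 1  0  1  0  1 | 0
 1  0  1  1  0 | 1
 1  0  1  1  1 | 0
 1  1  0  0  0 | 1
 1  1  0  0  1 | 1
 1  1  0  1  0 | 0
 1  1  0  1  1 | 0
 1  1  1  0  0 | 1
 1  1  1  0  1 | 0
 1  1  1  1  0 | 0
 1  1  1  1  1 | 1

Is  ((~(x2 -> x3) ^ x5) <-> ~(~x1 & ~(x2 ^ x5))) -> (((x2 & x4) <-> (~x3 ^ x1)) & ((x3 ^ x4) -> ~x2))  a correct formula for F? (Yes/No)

No

Check the formula against F row by row:
  x1=0, x2=0, x3=0, x4=0, x5=0: formula gives 0, F = 0 ✓
  x1=0, x2=0, x3=0, x4=0, x5=1: formula gives 0, F = 0 ✓
  x1=0, x2=0, x3=0, x4=1, x5=0: formula gives 0, F = 0 ✓
  x1=0, x2=0, x3=0, x4=1, x5=1: formula gives 0, F = 0 ✓
  …
  x1=0, x2=1, x3=0, x4=0, x5=0: formula gives 0, but F = 1 ✗
Since they disagree at (0,1,0,0,0), the expression is not a correct formula for F.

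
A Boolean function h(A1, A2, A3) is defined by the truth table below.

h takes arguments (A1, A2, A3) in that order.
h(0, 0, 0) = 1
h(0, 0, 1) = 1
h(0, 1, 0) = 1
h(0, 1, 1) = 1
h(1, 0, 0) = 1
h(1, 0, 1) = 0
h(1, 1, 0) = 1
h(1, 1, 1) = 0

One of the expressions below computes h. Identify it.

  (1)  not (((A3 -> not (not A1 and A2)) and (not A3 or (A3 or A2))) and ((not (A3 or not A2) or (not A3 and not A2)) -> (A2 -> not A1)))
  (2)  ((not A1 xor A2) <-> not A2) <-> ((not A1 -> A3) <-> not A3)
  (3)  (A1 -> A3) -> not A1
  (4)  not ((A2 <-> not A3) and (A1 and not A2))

(1) disagrees with h on (0,0,0) (formula → 0, table → 1); rule it out.
(2) disagrees with h on (0,0,0) (formula → 0, table → 1); rule it out.
(4) disagrees with h on (1,1,1) (formula → 1, table → 0); rule it out.
That leaves (3). Evaluating it on every row reproduces the table of h exactly.

3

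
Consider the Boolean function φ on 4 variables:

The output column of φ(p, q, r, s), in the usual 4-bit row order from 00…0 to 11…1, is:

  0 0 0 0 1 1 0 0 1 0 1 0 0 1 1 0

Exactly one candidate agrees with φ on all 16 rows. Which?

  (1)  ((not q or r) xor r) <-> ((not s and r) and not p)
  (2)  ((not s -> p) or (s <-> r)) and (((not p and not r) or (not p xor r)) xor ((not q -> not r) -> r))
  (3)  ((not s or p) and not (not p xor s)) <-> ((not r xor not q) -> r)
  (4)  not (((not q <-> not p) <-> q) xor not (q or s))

(1): at (0,0,1,1) it gives 1, but φ = 0 — eliminated.
(2): at (0,0,0,0) it gives 1, but φ = 0 — eliminated.
(4): at (0,0,0,1) it gives 1, but φ = 0 — eliminated.
Only (3) survives; checking it on all 16 rows confirms it matches φ.

3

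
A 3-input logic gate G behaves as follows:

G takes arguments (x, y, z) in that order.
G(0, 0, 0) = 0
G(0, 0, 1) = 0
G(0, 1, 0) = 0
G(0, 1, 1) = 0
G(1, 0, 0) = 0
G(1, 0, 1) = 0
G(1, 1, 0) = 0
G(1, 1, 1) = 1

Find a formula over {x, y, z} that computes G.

The output is 1 only when every input is 1 — the AND of all inputs.

G(x, y, z) = (x AND y) AND z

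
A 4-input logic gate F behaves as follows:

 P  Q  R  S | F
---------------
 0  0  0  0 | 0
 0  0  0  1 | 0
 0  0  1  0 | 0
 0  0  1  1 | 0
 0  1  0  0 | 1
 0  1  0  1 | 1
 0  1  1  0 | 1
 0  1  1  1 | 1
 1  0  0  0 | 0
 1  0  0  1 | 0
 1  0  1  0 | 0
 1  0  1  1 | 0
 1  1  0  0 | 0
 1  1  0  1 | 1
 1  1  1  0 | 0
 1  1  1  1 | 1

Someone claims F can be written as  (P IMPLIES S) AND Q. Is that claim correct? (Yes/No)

Yes

Check the formula against F row by row:
  P=0, Q=0, R=0, S=0: formula gives 0, F = 0 ✓
  P=0, Q=0, R=0, S=1: formula gives 0, F = 0 ✓
  P=0, Q=0, R=1, S=0: formula gives 0, F = 0 ✓
  P=0, Q=0, R=1, S=1: formula gives 0, F = 0 ✓
  …and likewise for the remaining 12 rows.
No disagreement on any input; they are logically equivalent.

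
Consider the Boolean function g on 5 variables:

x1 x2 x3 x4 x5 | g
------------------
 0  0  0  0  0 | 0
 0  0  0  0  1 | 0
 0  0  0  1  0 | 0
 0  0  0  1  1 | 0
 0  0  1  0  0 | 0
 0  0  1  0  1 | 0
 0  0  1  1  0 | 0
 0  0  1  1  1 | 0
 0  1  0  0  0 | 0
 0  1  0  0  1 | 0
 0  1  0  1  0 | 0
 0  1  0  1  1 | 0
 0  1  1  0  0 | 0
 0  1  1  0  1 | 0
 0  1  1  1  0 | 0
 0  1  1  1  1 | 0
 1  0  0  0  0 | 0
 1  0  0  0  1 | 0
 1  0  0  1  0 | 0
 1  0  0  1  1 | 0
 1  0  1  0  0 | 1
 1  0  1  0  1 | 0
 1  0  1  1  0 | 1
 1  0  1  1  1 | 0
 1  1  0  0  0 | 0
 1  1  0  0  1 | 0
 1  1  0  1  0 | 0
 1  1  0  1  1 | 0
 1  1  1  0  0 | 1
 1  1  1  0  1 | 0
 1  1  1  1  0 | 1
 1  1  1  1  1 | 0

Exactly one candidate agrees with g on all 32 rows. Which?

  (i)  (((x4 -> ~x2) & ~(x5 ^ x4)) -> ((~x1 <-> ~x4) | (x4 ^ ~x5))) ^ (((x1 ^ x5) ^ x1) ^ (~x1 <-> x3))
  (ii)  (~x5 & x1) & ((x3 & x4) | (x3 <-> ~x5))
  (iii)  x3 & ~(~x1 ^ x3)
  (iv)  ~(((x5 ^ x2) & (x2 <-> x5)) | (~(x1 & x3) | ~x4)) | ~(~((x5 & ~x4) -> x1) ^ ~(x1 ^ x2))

ii

(i) fails at (0,0,0,0,0): the formula yields 1, g is 0.
(iii) fails at (0,0,1,0,0): the formula yields 1, g is 0.
(iv) fails at (0,0,0,0,1): the formula yields 1, g is 0.
(ii) is the remaining candidate, and it agrees with g on all 32 inputs.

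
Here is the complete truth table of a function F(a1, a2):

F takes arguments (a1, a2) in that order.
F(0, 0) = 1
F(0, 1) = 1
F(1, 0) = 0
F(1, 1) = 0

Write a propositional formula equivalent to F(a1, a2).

Collect the rows where F=1 — (0,0), (0,1) — and write one minterm per row: ¬a1·¬a2, ¬a1·a2. Their union (logical OR) reproduces the table exactly.

F(a1, a2) = (¬a1 ∧ ¬a2) ∨ (¬a1 ∧ a2)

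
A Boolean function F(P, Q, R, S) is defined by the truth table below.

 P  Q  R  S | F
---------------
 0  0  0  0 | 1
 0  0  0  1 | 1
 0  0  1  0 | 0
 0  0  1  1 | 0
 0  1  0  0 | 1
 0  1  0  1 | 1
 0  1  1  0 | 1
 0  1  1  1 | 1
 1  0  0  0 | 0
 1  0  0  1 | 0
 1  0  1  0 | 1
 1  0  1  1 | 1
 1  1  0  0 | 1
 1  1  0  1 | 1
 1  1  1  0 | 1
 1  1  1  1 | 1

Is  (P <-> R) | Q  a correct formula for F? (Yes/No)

Yes

Test each input against both F and the formula:
  P=0, Q=0, R=0, S=0: formula gives 1, F = 1 ✓
  P=0, Q=0, R=0, S=1: formula gives 1, F = 1 ✓
  P=0, Q=0, R=1, S=0: formula gives 0, F = 0 ✓
  P=0, Q=0, R=1, S=1: formula gives 0, F = 0 ✓
  …and likewise for the remaining 12 rows.
Every row agrees, so the formula is equivalent.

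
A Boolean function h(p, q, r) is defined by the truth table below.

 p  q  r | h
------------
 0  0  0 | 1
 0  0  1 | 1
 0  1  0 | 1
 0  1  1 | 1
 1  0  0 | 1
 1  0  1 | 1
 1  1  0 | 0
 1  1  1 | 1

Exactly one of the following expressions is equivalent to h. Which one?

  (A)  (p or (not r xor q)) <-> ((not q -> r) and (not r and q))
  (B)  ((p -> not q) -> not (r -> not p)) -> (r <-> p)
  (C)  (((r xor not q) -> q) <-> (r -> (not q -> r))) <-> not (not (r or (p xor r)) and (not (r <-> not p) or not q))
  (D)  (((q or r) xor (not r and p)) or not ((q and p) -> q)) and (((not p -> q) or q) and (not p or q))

B

(A) disagrees with h on (0,0,0) (formula → 0, table → 1); rule it out.
(C) disagrees with h on (0,1,0) (formula → 0, table → 1); rule it out.
(D) disagrees with h on (0,0,0) (formula → 0, table → 1); rule it out.
Only (B) survives; checking it on all 8 rows confirms it matches h.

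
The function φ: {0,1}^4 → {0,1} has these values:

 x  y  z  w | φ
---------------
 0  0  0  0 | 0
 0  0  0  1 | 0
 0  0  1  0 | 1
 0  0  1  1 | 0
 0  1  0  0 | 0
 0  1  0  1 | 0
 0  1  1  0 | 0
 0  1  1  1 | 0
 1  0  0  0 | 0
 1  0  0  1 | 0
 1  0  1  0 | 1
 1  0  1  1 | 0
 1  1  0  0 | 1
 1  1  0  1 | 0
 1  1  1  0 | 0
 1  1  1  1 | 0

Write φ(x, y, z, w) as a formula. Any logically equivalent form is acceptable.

φ(x, y, z, w) = ((((not x and not y) and z) and not w) or (((x and not y) and z) and not w)) or (((x and y) and not z) and not w)

The 1-rows are (0,0,1,0), (1,0,1,0), (1,1,0,0). Each contributes one minterm — ¬x·¬y·z·¬w; x·¬y·z·¬w; x·y·¬z·¬w — and their disjunction is a sum-of-products form of φ.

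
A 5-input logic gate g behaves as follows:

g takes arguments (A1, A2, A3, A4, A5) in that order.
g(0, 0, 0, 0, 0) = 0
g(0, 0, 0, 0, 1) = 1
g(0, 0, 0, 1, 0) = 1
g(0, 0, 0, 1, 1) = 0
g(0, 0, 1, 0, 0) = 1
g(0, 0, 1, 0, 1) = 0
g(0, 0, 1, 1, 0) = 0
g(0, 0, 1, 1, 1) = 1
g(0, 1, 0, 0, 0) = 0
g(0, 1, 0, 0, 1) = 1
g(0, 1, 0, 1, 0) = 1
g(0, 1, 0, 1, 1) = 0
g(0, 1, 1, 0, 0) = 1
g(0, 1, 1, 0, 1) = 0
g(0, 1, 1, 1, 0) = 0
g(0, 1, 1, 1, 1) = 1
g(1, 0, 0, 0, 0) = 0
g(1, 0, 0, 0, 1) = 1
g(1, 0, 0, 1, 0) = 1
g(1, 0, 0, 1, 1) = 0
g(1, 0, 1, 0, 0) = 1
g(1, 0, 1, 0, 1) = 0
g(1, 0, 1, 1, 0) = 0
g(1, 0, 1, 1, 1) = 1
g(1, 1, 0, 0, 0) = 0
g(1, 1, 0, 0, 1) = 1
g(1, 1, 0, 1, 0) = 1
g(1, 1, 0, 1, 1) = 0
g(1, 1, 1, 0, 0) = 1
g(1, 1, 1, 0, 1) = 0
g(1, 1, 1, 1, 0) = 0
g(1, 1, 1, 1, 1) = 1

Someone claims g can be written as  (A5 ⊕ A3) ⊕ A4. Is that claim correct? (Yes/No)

Test each input against both g and the formula:
  A1=0, A2=0, A3=0, A4=0, A5=0: formula gives 0, g = 0 ✓
  A1=0, A2=0, A3=0, A4=0, A5=1: formula gives 1, g = 1 ✓
  A1=0, A2=0, A3=0, A4=1, A5=0: formula gives 1, g = 1 ✓
  A1=0, A2=0, A3=0, A4=1, A5=1: formula gives 0, g = 0 ✓
  …and likewise for the remaining 28 rows.
Every row agrees, so the formula is equivalent.

Yes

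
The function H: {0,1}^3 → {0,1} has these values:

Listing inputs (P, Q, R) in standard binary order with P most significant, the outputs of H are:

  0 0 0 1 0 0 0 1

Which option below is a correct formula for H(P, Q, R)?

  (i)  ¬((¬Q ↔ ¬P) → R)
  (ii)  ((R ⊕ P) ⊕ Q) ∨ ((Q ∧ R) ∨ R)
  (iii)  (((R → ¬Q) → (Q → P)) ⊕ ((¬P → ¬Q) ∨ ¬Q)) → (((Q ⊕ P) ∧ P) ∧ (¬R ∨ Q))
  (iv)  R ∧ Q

iv

(i) disagrees with H on (0,0,0) (formula → 1, table → 0); rule it out.
(ii) disagrees with H on (0,0,1) (formula → 1, table → 0); rule it out.
(iii) disagrees with H on (0,0,0) (formula → 1, table → 0); rule it out.
Only (iv) survives; checking it on all 8 rows confirms it matches H.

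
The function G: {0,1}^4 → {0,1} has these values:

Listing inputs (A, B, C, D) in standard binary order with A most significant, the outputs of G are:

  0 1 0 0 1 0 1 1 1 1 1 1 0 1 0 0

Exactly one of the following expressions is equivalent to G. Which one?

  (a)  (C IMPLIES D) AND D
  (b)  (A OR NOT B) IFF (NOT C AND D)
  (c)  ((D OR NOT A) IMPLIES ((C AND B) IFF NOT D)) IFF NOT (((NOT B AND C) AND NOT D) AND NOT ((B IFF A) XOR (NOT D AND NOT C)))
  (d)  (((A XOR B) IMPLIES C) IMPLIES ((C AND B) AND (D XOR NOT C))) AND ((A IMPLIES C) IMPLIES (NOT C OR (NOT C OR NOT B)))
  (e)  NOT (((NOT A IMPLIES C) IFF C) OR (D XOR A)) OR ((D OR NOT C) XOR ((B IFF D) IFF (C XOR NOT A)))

(a) fails at (0,0,1,1): the formula yields 1, G is 0.
(b) fails at (1,0,0,0): the formula yields 0, G is 1.
(c) fails at (0,0,1,1): the formula yields 1, G is 0.
(d) fails at (0,0,0,1): the formula yields 0, G is 1.
Only (e) survives; checking it on all 16 rows confirms it matches G.

e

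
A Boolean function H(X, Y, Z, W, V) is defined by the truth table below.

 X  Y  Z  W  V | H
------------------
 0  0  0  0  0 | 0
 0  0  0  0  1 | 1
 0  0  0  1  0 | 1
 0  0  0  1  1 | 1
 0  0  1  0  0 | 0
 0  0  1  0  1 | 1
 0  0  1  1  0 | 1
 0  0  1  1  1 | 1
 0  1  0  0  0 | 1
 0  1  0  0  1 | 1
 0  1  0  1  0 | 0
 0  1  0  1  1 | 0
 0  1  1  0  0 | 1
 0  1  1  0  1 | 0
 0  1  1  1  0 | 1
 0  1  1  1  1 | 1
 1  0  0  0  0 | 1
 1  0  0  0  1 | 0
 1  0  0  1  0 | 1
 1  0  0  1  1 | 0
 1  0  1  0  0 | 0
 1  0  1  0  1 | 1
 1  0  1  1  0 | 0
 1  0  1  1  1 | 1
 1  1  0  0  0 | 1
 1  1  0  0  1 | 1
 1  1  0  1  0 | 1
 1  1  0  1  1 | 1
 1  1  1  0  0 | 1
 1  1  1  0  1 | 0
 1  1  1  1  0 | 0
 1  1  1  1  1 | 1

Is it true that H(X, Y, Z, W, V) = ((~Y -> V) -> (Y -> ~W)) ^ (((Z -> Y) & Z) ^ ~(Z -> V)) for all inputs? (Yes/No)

Check the formula against H row by row:
  X=0, Y=0, Z=0, W=0, V=0: formula gives 1, but H = 0 ✗
Row (0,0,0,0,0) is a counterexample, so the formula is not equivalent to H.

No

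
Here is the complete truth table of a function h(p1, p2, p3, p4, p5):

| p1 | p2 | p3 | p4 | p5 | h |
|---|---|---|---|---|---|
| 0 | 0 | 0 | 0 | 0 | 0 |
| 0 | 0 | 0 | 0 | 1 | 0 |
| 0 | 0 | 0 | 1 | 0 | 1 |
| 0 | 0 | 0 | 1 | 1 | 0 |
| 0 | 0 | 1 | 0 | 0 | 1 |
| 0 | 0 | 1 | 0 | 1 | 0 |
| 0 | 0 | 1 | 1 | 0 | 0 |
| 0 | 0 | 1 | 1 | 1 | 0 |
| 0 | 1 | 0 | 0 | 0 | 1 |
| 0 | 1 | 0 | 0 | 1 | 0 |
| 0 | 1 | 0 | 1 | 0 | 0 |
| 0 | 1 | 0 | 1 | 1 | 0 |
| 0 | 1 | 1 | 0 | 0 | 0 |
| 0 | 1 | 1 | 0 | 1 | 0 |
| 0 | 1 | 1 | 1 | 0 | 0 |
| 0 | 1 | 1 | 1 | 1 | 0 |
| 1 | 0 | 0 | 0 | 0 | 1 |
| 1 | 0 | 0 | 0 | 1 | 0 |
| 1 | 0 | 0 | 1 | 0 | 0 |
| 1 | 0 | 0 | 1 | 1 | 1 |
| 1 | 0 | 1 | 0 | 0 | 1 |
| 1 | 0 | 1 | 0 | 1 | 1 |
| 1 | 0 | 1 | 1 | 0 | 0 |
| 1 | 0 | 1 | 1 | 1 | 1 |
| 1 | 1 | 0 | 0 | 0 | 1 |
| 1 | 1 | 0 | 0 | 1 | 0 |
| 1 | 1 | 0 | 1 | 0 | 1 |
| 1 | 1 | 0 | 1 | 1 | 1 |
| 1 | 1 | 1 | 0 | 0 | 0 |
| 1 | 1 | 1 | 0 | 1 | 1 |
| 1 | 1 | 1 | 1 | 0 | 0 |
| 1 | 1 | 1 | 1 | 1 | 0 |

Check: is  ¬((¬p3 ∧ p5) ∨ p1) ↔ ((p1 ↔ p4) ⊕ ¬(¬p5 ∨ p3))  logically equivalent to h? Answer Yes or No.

No

Test each input against both h and the formula:
  p1=0, p2=0, p3=0, p4=0, p5=0: formula gives 1, but h = 0 ✗
Since they disagree at (0,0,0,0,0), the expression is not a correct formula for h.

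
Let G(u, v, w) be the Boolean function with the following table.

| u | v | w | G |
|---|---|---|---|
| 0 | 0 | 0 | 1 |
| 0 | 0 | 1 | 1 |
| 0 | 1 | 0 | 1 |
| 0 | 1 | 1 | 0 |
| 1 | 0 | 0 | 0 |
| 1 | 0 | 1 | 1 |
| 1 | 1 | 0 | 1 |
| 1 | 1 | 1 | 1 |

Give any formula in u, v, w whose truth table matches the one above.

The 0-rows are (0,1,1), (1,0,0). Take each as a conjunction (¬u·v·w, u·¬v·¬w), form their disjunction, and complement — that gives a formula that is 1 everywhere G is.

G(u, v, w) = not (((not u and v) and w) or ((u and not v) and not w))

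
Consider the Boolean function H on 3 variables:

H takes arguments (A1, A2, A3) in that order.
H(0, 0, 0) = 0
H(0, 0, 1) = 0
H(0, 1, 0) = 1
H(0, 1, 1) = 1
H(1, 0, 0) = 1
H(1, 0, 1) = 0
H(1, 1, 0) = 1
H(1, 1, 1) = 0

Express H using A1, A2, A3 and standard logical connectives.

H(A1, A2, A3) = ((((A1' · A2) · A3') + ((A1' · A2) · A3)) + ((A1 · A2') · A3')) + ((A1 · A2) · A3')

The 1-rows are (0,1,0), (0,1,1), (1,0,0), (1,1,0). Each contributes one minterm — ¬A1·A2·¬A3; ¬A1·A2·A3; A1·¬A2·¬A3; A1·A2·¬A3 — and their disjunction is a sum-of-products form of H.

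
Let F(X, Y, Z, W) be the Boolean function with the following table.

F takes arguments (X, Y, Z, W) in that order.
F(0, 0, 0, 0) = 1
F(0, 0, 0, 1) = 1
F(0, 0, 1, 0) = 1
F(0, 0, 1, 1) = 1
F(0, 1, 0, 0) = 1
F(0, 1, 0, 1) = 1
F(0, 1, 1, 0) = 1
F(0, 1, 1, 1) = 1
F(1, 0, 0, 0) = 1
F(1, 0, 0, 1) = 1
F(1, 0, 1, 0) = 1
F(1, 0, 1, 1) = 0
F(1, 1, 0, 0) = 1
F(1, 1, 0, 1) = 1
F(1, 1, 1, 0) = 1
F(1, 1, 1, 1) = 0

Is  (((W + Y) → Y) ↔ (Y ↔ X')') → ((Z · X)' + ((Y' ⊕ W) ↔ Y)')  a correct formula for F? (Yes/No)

Yes

Check the formula against F row by row:
  X=0, Y=0, Z=0, W=0: formula gives 1, F = 1 ✓
  X=0, Y=0, Z=0, W=1: formula gives 1, F = 1 ✓
  X=0, Y=0, Z=1, W=0: formula gives 1, F = 1 ✓
  X=0, Y=0, Z=1, W=1: formula gives 1, F = 1 ✓
  …and likewise for the remaining 12 rows.
Every row agrees, so the formula is equivalent.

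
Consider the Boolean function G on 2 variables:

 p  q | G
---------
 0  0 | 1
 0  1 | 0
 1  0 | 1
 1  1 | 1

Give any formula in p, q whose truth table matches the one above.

This is q → p (false only at 0,1).

G(p, q) = q → p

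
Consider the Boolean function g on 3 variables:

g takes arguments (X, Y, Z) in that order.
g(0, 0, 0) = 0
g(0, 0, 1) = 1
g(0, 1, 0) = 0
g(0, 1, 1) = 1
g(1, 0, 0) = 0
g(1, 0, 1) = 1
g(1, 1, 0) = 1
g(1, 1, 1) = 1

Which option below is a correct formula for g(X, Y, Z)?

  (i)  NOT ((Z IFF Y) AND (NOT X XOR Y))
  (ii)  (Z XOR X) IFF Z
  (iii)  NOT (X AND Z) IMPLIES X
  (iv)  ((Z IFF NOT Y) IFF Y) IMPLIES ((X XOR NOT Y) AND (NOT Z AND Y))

(i) disagrees with g on (0,1,0) (formula → 1, table → 0); rule it out.
(ii) disagrees with g on (0,0,0) (formula → 1, table → 0); rule it out.
(iii) disagrees with g on (0,0,1) (formula → 0, table → 1); rule it out.
That leaves (iv). Evaluating it on every row reproduces the table of g exactly.

iv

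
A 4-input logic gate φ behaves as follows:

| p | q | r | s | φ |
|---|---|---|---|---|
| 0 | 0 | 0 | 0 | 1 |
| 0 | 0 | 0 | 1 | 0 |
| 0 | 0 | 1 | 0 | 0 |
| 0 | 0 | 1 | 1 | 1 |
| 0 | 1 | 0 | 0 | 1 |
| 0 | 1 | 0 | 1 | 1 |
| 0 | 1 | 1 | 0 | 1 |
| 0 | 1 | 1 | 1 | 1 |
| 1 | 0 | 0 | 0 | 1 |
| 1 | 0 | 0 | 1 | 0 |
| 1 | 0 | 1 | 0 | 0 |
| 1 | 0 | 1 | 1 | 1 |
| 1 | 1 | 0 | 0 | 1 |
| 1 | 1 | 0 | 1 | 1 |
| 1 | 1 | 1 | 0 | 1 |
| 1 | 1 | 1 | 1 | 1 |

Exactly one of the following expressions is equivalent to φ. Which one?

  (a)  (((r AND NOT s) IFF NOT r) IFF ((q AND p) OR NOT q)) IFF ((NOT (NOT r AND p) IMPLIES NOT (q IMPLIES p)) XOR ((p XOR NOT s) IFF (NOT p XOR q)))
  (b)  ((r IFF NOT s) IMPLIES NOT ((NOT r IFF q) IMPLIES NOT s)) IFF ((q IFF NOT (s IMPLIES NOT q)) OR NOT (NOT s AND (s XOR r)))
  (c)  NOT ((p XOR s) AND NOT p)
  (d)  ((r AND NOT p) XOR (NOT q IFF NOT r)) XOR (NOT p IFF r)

b

(a) disagrees with φ on (0,0,0,0) (formula → 0, table → 1); rule it out.
(c) disagrees with φ on (0,0,1,0) (formula → 1, table → 0); rule it out.
(d) disagrees with φ on (0,0,0,1) (formula → 1, table → 0); rule it out.
(b) is the remaining candidate, and it agrees with φ on all 16 inputs.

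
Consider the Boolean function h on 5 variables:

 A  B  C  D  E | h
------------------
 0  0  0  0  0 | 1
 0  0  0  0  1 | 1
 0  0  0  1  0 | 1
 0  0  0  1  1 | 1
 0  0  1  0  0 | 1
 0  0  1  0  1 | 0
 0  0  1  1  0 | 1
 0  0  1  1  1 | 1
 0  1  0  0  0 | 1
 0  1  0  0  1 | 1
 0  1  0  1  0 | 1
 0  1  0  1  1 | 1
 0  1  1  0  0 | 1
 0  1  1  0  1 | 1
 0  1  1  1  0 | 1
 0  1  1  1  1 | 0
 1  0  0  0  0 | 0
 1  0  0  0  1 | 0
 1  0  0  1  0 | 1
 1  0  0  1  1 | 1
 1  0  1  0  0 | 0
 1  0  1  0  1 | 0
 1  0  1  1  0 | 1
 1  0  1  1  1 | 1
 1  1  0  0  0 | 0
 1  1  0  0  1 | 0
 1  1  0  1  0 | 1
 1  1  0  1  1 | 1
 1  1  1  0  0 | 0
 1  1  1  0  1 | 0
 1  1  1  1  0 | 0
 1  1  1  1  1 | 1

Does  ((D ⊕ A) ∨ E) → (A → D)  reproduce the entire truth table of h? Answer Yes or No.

No

Check the formula against h row by row:
  A=0, B=0, C=0, D=0, E=0: formula gives 1, h = 1 ✓
  A=0, B=0, C=0, D=0, E=1: formula gives 1, h = 1 ✓
  A=0, B=0, C=0, D=1, E=0: formula gives 1, h = 1 ✓
  A=0, B=0, C=0, D=1, E=1: formula gives 1, h = 1 ✓
  …
  A=0, B=0, C=1, D=0, E=1: formula gives 1, but h = 0 ✗
Since they disagree at (0,0,1,0,1), the expression is not a correct formula for h.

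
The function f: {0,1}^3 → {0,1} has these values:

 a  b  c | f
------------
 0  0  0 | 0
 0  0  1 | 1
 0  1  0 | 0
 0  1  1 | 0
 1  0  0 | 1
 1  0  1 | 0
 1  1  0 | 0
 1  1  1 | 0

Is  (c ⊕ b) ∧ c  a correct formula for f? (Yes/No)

No

Test each input against both f and the formula:
  a=0, b=0, c=0: formula gives 0, f = 0 ✓
  a=0, b=0, c=1: formula gives 1, f = 1 ✓
  a=0, b=1, c=0: formula gives 0, f = 0 ✓
  a=0, b=1, c=1: formula gives 0, f = 0 ✓
  a=1, b=0, c=0: formula gives 0, but f = 1 ✗
Row (1,0,0) is a counterexample, so the formula is not equivalent to f.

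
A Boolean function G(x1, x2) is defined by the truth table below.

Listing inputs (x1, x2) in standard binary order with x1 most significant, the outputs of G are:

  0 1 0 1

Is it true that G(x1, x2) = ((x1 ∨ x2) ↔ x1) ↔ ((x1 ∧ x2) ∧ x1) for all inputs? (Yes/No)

Check the formula against G row by row:
  x1=0, x2=0: formula gives 0, G = 0 ✓
  x1=0, x2=1: formula gives 1, G = 1 ✓
  x1=1, x2=0: formula gives 0, G = 0 ✓
  x1=1, x2=1: formula gives 1, G = 1 ✓
No disagreement on any input; they are logically equivalent.

Yes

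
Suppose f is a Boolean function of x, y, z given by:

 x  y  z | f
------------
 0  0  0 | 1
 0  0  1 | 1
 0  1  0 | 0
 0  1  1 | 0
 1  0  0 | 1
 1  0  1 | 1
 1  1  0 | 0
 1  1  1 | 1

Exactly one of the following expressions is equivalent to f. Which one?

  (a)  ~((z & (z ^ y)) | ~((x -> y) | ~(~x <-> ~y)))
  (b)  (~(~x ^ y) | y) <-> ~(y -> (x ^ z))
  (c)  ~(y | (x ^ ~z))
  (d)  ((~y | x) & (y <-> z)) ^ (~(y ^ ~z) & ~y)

(a) fails at (0,0,1): the formula yields 0, f is 1.
(b) fails at (0,1,0): the formula yields 1, f is 0.
(c) fails at (0,0,0): the formula yields 0, f is 1.
Only (d) survives; checking it on all 8 rows confirms it matches f.

d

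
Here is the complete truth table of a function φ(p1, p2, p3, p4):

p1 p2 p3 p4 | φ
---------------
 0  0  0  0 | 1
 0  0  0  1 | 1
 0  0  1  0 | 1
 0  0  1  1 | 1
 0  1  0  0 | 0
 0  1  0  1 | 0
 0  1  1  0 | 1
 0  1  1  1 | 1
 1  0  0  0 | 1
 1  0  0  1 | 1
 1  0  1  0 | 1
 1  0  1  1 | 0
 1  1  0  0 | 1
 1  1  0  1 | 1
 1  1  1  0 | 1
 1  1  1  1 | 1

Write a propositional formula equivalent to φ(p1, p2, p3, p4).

φ(p1, p2, p3, p4) = ¬(((((¬p1 ∧ p2) ∧ ¬p3) ∧ ¬p4) ∨ (((¬p1 ∧ p2) ∧ ¬p3) ∧ p4)) ∨ (((p1 ∧ ¬p2) ∧ p3) ∧ p4))

The 0-rows are (0,1,0,0), (0,1,0,1), (1,0,1,1). Take each as a conjunction (¬p1·p2·¬p3·¬p4, ¬p1·p2·¬p3·p4, p1·¬p2·p3·p4), form their disjunction, and complement — that gives a formula that is 1 everywhere φ is.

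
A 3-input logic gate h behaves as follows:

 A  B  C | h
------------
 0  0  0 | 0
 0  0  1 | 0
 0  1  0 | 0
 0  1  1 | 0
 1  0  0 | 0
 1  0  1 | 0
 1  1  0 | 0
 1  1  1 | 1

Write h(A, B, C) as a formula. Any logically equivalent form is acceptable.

The output is 1 only when every input is 1 — the AND of all inputs.

h(A, B, C) = (A · B) · C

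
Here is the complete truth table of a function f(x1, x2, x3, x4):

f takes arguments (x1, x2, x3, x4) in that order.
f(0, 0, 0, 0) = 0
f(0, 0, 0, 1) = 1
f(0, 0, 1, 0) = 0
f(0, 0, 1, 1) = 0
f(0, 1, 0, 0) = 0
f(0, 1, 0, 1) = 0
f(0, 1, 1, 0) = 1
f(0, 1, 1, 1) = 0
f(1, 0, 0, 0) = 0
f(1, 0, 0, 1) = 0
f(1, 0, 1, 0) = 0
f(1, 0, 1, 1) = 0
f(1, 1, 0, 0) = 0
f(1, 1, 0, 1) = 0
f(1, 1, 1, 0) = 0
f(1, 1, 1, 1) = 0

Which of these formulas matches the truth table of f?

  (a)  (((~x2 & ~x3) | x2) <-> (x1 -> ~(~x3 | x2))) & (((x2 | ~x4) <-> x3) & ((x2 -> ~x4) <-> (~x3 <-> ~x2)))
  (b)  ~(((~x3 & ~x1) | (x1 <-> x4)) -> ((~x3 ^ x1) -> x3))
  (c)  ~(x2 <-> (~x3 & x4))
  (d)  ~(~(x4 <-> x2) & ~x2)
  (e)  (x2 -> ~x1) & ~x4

(b): at (0,0,0,0) it gives 1, but f = 0 — eliminated.
(c): at (0,1,0,0) it gives 1, but f = 0 — eliminated.
(d): at (0,0,0,0) it gives 1, but f = 0 — eliminated.
(e): at (0,0,0,0) it gives 1, but f = 0 — eliminated.
(a) is the remaining candidate, and it agrees with f on all 16 inputs.

a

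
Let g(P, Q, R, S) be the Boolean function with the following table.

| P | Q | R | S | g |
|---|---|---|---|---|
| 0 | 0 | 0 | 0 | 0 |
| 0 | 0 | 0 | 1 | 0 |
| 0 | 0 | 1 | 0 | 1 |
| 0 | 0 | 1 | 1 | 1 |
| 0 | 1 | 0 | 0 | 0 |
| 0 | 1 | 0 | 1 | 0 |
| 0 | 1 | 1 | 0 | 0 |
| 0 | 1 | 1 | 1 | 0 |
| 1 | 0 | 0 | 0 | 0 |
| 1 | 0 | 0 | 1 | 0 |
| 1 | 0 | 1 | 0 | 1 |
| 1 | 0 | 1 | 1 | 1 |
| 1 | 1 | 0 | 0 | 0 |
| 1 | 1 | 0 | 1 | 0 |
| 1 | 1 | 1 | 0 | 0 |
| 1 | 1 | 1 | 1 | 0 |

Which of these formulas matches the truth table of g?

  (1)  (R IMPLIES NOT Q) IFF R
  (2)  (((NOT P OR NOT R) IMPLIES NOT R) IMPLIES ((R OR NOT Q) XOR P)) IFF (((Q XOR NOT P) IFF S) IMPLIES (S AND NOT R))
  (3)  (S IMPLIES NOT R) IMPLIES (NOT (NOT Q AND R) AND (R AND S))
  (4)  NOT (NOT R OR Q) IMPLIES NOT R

1

(2) fails at (0,0,0,0): the formula yields 1, g is 0.
(3) fails at (0,0,1,0): the formula yields 0, g is 1.
(4) fails at (0,0,0,0): the formula yields 1, g is 0.
(1) is the remaining candidate, and it agrees with g on all 16 inputs.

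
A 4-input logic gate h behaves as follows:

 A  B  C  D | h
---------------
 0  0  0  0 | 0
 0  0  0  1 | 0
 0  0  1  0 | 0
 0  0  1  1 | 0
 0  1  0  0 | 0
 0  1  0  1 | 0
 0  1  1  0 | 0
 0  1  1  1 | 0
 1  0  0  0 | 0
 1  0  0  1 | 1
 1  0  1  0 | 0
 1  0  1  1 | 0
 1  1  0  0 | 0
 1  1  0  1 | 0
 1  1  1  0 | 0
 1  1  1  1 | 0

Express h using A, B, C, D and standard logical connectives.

Only row (1,0,0,1) gives 1. That row's minterm A·¬B·¬C·D is h directly.

h(A, B, C, D) = ((A ∧ ¬B) ∧ ¬C) ∧ D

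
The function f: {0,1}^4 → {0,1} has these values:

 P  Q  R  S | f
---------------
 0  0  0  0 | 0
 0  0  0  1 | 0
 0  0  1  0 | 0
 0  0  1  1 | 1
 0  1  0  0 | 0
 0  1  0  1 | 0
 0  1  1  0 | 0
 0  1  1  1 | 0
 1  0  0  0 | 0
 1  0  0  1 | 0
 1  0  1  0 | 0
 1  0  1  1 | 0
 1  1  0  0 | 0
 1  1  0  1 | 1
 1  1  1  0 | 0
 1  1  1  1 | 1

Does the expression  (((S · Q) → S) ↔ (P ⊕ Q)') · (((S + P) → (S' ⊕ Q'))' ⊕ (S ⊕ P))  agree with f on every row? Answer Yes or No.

No

Evaluate (((S · Q) → S) ↔ (P ⊕ Q)') · (((S + P) → (S' ⊕ Q'))' ⊕ (S ⊕ P)) on each row and compare to f:
  P=0, Q=0, R=0, S=0: formula gives 0, f = 0 ✓
  P=0, Q=0, R=0, S=1: formula gives 1, but f = 0 ✗
Since they disagree at (0,0,0,1), the expression is not a correct formula for f.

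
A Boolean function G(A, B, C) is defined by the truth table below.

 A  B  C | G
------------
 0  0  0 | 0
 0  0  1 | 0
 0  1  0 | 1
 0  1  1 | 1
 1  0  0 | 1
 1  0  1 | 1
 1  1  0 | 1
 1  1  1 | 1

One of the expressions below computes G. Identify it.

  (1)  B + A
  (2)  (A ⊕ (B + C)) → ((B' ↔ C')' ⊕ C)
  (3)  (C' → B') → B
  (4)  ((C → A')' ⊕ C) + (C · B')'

(2) fails at (0,0,0): the formula yields 1, G is 0.
(3) fails at (1,0,0): the formula yields 0, G is 1.
(4) fails at (0,0,0): the formula yields 1, G is 0.
That leaves (1). Evaluating it on every row reproduces the table of G exactly.

1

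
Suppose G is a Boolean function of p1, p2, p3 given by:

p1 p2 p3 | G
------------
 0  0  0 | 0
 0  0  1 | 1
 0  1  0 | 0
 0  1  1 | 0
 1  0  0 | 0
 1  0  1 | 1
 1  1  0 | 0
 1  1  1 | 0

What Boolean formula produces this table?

Collect the rows where G=1 — (0,0,1), (1,0,1) — and write one minterm per row: ¬p1·¬p2·p3, p1·¬p2·p3. Their union (logical OR) reproduces the table exactly.

G(p1, p2, p3) = ((¬p1 ∧ ¬p2) ∧ p3) ∨ ((p1 ∧ ¬p2) ∧ p3)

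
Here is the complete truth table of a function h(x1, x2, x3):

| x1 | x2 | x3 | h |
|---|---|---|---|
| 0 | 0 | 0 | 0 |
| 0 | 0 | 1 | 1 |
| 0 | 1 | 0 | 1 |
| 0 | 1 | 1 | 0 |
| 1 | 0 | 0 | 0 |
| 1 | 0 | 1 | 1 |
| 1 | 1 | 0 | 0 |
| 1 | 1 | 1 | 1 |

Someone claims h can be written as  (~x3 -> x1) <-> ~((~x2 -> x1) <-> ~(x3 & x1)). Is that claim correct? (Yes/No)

Yes

Check the formula against h row by row:
  x1=0, x2=0, x3=0: formula gives 0, h = 0 ✓
  x1=0, x2=0, x3=1: formula gives 1, h = 1 ✓
  x1=0, x2=1, x3=0: formula gives 1, h = 1 ✓
  x1=0, x2=1, x3=1: formula gives 0, h = 0 ✓
  x1=1, x2=0, x3=0: formula gives 0, h = 0 ✓
  … (the remaining 3 rows also agree.)
Every row agrees, so the formula is equivalent.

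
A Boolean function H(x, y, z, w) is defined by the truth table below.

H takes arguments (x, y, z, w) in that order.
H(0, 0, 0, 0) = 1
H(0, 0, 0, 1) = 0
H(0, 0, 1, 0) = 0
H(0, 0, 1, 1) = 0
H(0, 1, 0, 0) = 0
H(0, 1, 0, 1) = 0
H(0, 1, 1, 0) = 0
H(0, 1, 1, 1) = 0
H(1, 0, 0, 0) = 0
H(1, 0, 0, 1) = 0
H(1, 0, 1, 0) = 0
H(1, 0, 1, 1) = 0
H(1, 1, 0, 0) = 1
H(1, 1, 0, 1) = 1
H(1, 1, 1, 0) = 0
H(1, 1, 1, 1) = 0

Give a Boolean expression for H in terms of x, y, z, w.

H(x, y, z, w) = ((((NOT x AND NOT y) AND NOT z) AND NOT w) OR (((x AND y) AND NOT z) AND NOT w)) OR (((x AND y) AND NOT z) AND w)

Collect the rows where H=1 — (0,0,0,0), (1,1,0,0), (1,1,0,1) — and write one minterm per row: ¬x·¬y·¬z·¬w, x·y·¬z·¬w, x·y·¬z·w. Their union (logical OR) reproduces the table exactly.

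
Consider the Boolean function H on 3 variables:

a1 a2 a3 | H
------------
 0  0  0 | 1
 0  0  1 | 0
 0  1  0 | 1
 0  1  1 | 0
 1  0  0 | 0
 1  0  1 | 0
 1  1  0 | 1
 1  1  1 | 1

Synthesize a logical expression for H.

H=1 on 4 inputs: (0,0,0), (0,1,0), (1,1,0), (1,1,1). Reading each as a conjunction of literals (¬a1·¬a2·¬a3, ¬a1·a2·¬a3, a1·a2·¬a3, a1·a2·a3) and taking the OR gives the canonical DNF.

H(a1, a2, a3) = ((((not a1 and not a2) and not a3) or ((not a1 and a2) and not a3)) or ((a1 and a2) and not a3)) or ((a1 and a2) and a3)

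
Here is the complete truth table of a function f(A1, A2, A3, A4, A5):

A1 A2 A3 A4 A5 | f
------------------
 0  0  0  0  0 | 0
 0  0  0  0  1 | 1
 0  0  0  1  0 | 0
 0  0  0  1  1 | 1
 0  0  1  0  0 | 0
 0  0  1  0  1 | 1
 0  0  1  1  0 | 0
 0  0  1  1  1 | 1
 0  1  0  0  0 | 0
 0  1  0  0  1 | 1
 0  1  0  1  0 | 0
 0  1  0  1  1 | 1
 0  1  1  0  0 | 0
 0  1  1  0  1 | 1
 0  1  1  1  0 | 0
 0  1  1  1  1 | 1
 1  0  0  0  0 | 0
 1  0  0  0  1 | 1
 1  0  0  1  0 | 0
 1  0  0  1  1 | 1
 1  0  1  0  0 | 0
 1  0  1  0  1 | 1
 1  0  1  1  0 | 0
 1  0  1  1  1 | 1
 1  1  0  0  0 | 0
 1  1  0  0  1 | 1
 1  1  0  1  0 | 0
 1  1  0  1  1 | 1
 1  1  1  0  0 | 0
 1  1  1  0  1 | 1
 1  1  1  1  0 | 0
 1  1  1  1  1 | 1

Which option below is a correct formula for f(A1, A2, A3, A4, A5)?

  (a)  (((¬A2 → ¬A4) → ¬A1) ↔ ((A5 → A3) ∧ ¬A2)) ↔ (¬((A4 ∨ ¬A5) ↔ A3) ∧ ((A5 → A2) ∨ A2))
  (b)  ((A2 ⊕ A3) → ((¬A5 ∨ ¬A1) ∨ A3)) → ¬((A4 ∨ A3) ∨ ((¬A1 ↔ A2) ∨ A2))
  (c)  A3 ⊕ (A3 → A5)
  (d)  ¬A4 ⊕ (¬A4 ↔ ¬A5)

(a) disagrees with f on (0,0,0,0,0) (formula → 1, table → 0); rule it out.
(b) disagrees with f on (0,0,0,0,0) (formula → 1, table → 0); rule it out.
(c) disagrees with f on (0,0,0,0,0) (formula → 1, table → 0); rule it out.
Only (d) survives; checking it on all 32 rows confirms it matches f.

d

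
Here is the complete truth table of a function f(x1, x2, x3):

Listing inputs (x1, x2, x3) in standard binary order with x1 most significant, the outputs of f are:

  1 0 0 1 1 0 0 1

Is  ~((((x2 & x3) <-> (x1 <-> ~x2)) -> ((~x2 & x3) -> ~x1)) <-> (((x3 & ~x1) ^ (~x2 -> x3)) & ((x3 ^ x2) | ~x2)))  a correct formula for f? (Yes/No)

Test each input against both f and the formula:
  x1=0, x2=0, x3=0: formula gives 1, f = 1 ✓
  x1=0, x2=0, x3=1: formula gives 1, but f = 0 ✗
Since they disagree at (0,0,1), the expression is not a correct formula for f.

No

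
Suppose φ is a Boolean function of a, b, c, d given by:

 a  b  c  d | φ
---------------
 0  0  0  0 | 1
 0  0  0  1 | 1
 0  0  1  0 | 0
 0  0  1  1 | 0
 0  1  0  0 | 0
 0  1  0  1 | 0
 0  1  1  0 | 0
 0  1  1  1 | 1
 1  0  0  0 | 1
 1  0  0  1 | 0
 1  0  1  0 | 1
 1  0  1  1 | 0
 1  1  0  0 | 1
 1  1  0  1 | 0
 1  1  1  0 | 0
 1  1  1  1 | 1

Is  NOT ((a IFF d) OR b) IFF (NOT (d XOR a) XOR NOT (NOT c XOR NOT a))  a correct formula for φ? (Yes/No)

No

Evaluate NOT ((a IFF d) OR b) IFF (NOT (d XOR a) XOR NOT (NOT c XOR NOT a)) on each row and compare to φ:
  a=0, b=0, c=0, d=0: formula gives 1, φ = 1 ✓
  a=0, b=0, c=0, d=1: formula gives 1, φ = 1 ✓
  a=0, b=0, c=1, d=0: formula gives 0, φ = 0 ✓
  a=0, b=0, c=1, d=1: formula gives 0, φ = 0 ✓
  a=0, b=1, c=0, d=0: formula gives 1, but φ = 0 ✗
A single disagreement suffices: at (0,1,0,0) they differ, so the formula does not compute φ.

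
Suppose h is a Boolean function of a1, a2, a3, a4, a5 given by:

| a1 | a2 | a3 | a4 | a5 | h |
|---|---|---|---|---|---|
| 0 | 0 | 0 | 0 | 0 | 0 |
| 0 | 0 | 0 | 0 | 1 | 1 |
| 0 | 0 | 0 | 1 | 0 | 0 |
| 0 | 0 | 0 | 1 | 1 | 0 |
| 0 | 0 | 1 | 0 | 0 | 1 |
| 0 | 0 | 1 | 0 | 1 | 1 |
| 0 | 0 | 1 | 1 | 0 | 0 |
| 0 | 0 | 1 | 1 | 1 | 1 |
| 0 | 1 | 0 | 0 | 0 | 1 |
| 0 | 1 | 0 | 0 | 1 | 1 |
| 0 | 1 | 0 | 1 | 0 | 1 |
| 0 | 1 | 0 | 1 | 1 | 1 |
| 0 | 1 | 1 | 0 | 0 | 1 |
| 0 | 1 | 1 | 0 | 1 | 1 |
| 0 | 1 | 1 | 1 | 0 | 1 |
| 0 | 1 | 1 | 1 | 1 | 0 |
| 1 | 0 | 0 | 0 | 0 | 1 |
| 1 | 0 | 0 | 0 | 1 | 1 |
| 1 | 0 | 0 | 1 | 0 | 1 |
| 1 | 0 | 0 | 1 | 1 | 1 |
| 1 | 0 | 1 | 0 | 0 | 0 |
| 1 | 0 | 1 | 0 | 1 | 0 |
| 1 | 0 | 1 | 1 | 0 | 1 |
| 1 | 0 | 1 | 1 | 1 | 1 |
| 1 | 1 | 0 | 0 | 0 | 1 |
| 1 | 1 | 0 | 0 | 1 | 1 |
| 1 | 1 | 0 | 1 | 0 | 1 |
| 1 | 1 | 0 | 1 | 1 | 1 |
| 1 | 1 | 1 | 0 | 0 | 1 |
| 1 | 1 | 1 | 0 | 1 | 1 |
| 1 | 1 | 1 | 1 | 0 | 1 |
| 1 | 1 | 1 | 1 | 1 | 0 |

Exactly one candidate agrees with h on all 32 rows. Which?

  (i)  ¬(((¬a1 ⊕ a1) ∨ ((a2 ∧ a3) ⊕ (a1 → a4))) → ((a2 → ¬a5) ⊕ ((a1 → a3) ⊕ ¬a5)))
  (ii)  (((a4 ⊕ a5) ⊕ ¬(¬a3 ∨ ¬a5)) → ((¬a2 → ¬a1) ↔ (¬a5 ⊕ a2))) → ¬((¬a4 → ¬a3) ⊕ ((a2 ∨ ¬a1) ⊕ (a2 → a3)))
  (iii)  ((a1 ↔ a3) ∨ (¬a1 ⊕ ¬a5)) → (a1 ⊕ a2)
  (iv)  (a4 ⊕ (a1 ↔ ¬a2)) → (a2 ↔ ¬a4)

(i): at (0,0,0,1,1) it gives 1, but h = 0 — eliminated.
(iii): at (0,0,0,0,1) it gives 0, but h = 1 — eliminated.
(iv): at (0,0,0,0,0) it gives 1, but h = 0 — eliminated.
Only (ii) survives; checking it on all 32 rows confirms it matches h.

ii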